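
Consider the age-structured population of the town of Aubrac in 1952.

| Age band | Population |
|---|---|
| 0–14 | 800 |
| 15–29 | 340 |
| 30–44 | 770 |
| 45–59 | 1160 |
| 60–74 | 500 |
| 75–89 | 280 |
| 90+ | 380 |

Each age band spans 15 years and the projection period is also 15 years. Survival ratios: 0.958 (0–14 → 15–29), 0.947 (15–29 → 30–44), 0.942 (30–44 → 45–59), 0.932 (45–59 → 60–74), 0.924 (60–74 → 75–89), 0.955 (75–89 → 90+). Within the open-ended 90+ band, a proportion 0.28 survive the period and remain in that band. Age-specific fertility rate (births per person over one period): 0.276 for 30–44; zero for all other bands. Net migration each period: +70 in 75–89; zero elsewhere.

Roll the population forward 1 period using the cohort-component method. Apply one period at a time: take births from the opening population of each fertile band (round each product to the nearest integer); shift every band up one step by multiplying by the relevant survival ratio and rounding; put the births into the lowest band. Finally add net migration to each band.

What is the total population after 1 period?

4012

(Groups numbered youngest = 1 to oldest = 7.)
[period 1]
Births: 770 × 0.276 = 213
Group 2: 800 × 0.958 = 766
Group 3: 340 × 0.947 = 322
Group 4: 770 × 0.942 = 725
Group 5: 1160 × 0.932 = 1081
Group 6: 500 × 0.924 = 462
Group 7: 280 × 0.955 + 380 × 0.28 = 267 + 106 = 373
Net migration: Group 6 + 70 → 532
→ [213, 766, 322, 725, 1081, 532, 373]
Total after period 1: 213 + 766 + 322 + 725 + 1081 + 532 + 373 = 4012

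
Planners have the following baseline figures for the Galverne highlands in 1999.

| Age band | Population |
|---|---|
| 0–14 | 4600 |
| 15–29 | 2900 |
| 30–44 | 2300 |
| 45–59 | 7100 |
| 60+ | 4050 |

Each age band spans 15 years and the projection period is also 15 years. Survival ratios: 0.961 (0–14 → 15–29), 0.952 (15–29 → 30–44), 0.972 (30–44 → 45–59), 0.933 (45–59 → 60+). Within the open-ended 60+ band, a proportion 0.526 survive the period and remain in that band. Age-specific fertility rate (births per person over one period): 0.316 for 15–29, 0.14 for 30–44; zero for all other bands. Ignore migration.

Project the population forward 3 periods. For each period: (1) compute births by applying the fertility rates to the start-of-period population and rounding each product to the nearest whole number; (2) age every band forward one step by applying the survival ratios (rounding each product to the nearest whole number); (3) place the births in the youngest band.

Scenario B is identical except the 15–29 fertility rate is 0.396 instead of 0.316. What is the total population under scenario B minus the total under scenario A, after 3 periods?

737

(Groups numbered youngest = 1 to oldest = 5.)
Period 1.
Births: 2900 * 0.316 = 916 ; 2300 * 0.14 = 322 ⇒ total 1238
Group 2: 4600 * 0.961 = 4421
Group 3: 2900 * 0.952 = 2761
Group 4: 2300 * 0.972 = 2236
Group 5: 7100 * 0.933 + 4050 * 0.526 = 6624 + 2130 = 8754
End of period: [1238, 4421, 2761, 2236, 8754]
Period 2.
Births: 4421 * 0.316 = 1397 ; 2761 * 0.14 = 387 ⇒ total 1784
Group 2: 1238 * 0.961 = 1190
Group 3: 4421 * 0.952 = 4209
Group 4: 2761 * 0.972 = 2684
Group 5: 2236 * 0.933 + 8754 * 0.526 = 2086 + 4605 = 6691
End of period: [1784, 1190, 4209, 2684, 6691]
Period 3.
Births: 1190 * 0.316 = 376 ; 4209 * 0.14 = 589 ⇒ total 965
Group 2: 1784 * 0.961 = 1714
Group 3: 1190 * 0.952 = 1133
Group 4: 4209 * 0.972 = 4091
Group 5: 2684 * 0.933 + 6691 * 0.526 = 2504 + 3519 = 6023
End of period: [965, 1714, 1133, 4091, 6023]
Scenario A total after 3 periods: 13926
Scenario B projection —
Period 1.
Births: 2900 * 0.396 = 1148 ; 2300 * 0.14 = 322 ⇒ total 1470
Group 2: 4600 * 0.961 = 4421
Group 3: 2900 * 0.952 = 2761
Group 4: 2300 * 0.972 = 2236
Group 5: 7100 * 0.933 + 4050 * 0.526 = 6624 + 2130 = 8754
End of period: [1470, 4421, 2761, 2236, 8754]
Period 2.
Births: 4421 * 0.396 = 1751 ; 2761 * 0.14 = 387 ⇒ total 2138
Group 2: 1470 * 0.961 = 1413
Group 3: 4421 * 0.952 = 4209
Group 4: 2761 * 0.972 = 2684
Group 5: 2236 * 0.933 + 8754 * 0.526 = 2086 + 4605 = 6691
End of period: [2138, 1413, 4209, 2684, 6691]
Period 3.
Births: 1413 * 0.396 = 560 ; 4209 * 0.14 = 589 ⇒ total 1149
Group 2: 2138 * 0.961 = 2055
Group 3: 1413 * 0.952 = 1345
Group 4: 4209 * 0.972 = 4091
Group 5: 2684 * 0.933 + 6691 * 0.526 = 2504 + 3519 = 6023
End of period: [1149, 2055, 1345, 4091, 6023]
Scenario B total after 3 periods: 14663
Difference B − A = 14663 − 13926 = 737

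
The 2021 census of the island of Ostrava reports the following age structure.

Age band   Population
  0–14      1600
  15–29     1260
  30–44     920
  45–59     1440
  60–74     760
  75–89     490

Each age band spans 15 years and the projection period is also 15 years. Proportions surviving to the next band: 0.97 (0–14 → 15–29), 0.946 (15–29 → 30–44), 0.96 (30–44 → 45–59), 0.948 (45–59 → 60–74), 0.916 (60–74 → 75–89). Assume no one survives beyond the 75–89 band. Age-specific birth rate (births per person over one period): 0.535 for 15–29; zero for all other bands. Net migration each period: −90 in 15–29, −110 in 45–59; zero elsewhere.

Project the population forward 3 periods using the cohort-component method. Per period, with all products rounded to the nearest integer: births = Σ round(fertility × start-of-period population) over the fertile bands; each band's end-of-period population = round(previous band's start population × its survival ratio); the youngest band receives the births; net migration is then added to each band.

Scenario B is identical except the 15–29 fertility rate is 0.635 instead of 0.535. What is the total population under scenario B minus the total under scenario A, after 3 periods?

390

After projecting period 1:
Births: 1260 × 0.535 = 674
15–29: 1600 × 0.97 = 1552
30–44: 1260 × 0.946 = 1192
45–59: 920 × 0.96 = 883
60–74: 1440 × 0.948 = 1365
75–89: 760 × 0.916 = 696
Net migration: 15–29 − 90 → 1462; 45–59 − 110 → 773
End of period: [674, 1462, 1192, 773, 1365, 696]
After projecting period 2:
Births: 1462 × 0.535 = 782
15–29: 674 × 0.97 = 654
30–44: 1462 × 0.946 = 1383
45–59: 1192 × 0.96 = 1144
60–74: 773 × 0.948 = 733
75–89: 1365 × 0.916 = 1250
Net migration: 15–29 − 90 → 564; 45–59 − 110 → 1034
End of period: [782, 564, 1383, 1034, 733, 1250]
After projecting period 3:
Births: 564 × 0.535 = 302
15–29: 782 × 0.97 = 759
30–44: 564 × 0.946 = 534
45–59: 1383 × 0.96 = 1328
60–74: 1034 × 0.948 = 980
75–89: 733 × 0.916 = 671
Net migration: 15–29 − 90 → 669; 45–59 − 110 → 1218
End of period: [302, 669, 534, 1218, 980, 671]
Scenario A total after 3 periods: 4374
Scenario B projection —
After projecting period 1:
Births: 1260 × 0.635 = 800
15–29: 1600 × 0.97 = 1552
30–44: 1260 × 0.946 = 1192
45–59: 920 × 0.96 = 883
60–74: 1440 × 0.948 = 1365
75–89: 760 × 0.916 = 696
Net migration: 15–29 − 90 → 1462; 45–59 − 110 → 773
End of period: [800, 1462, 1192, 773, 1365, 696]
After projecting period 2:
Births: 1462 × 0.635 = 928
15–29: 800 × 0.97 = 776
30–44: 1462 × 0.946 = 1383
45–59: 1192 × 0.96 = 1144
60–74: 773 × 0.948 = 733
75–89: 1365 × 0.916 = 1250
Net migration: 15–29 − 90 → 686; 45–59 − 110 → 1034
End of period: [928, 686, 1383, 1034, 733, 1250]
After projecting period 3:
Births: 686 × 0.635 = 436
15–29: 928 × 0.97 = 900
30–44: 686 × 0.946 = 649
45–59: 1383 × 0.96 = 1328
60–74: 1034 × 0.948 = 980
75–89: 733 × 0.916 = 671
Net migration: 15–29 − 90 → 810; 45–59 − 110 → 1218
End of period: [436, 810, 649, 1218, 980, 671]
Scenario B total after 3 periods: 4764
Difference B − A = 4764 − 4374 = 390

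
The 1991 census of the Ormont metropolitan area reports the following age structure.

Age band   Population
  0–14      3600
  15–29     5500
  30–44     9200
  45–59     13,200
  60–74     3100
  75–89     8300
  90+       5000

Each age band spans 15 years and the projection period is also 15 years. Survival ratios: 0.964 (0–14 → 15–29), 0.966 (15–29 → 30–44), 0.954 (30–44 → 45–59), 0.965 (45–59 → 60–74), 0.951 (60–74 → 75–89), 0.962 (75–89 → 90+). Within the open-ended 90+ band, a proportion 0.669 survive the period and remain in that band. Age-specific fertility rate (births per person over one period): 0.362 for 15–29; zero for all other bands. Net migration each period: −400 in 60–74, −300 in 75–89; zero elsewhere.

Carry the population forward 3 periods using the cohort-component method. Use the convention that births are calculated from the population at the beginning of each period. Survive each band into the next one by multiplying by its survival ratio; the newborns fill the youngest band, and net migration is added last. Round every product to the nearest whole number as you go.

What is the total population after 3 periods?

36599

Period 1.
Births: 5500 * 0.362 = 1991
15–29: 3600 * 0.964 = 3470
30–44: 5500 * 0.966 = 5313
45–59: 9200 * 0.954 = 8777
60–74: 13200 * 0.965 = 12738
75–89: 3100 * 0.951 = 2948
90+: 8300 * 0.962 + 5000 * 0.669 = 7985 + 3345 = 11330
Net migration: 60–74 − 400 → 12338; 75–89 − 300 → 2648
Giving 1991 / 3470 / 5313 / 8777 / 12338 / 2648 / 11330.
Period 2.
Births: 3470 * 0.362 = 1256
15–29: 1991 * 0.964 = 1919
30–44: 3470 * 0.966 = 3352
45–59: 5313 * 0.954 = 5069
60–74: 8777 * 0.965 = 8470
75–89: 12338 * 0.951 = 11733
90+: 2648 * 0.962 + 11330 * 0.669 = 2547 + 7580 = 10127
Net migration: 60–74 − 400 → 8070; 75–89 − 300 → 11433
Giving 1256 / 1919 / 3352 / 5069 / 8070 / 11433 / 10127.
Period 3.
Births: 1919 * 0.362 = 695
15–29: 1256 * 0.964 = 1211
30–44: 1919 * 0.966 = 1854
45–59: 3352 * 0.954 = 3198
60–74: 5069 * 0.965 = 4892
75–89: 8070 * 0.951 = 7675
90+: 11433 * 0.962 + 10127 * 0.669 = 10999 + 6775 = 17774
Net migration: 60–74 − 400 → 4492; 75–89 − 300 → 7375
Giving 695 / 1211 / 1854 / 3198 / 4492 / 7375 / 17774.
Total after period 3: 695 + 1211 + 1854 + 3198 + 4492 + 7375 + 17774 = 36599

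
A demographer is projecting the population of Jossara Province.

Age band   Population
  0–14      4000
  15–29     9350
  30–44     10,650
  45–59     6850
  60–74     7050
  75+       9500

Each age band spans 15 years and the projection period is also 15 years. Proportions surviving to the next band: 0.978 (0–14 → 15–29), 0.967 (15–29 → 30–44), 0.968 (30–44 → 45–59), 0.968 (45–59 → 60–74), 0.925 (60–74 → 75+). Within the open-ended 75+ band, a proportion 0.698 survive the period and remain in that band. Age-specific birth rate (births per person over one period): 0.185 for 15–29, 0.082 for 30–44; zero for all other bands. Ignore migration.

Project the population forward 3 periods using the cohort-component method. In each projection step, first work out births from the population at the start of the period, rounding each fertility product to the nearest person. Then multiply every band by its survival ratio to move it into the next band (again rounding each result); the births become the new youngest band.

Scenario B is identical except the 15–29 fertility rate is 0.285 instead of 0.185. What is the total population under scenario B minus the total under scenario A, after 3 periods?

Call the groups 1 to 6, youngest first.
Period 1:
Births: 9350 × 0.185 = 1730, 10650 × 0.082 = 873 ⇒ total 2603
Group 2: 4000 × 0.978 = 3912
Group 3: 9350 × 0.967 = 9041
Group 4: 10650 × 0.968 = 10309
Group 5: 6850 × 0.968 = 6631
Group 6: 7050 × 0.925 + 9500 × 0.698 = 6521 + 6631 = 13152
Population now: 0–14=2603, 15–29=3912, 30–44=9041, 45–59=10309, 60–74=6631, 75+=13152
Period 2:
Births: 3912 × 0.185 = 724, 9041 × 0.082 = 741 ⇒ total 1465
Group 2: 2603 × 0.978 = 2546
Group 3: 3912 × 0.967 = 3783
Group 4: 9041 × 0.968 = 8752
Group 5: 10309 × 0.968 = 9979
Group 6: 6631 × 0.925 + 13152 × 0.698 = 6134 + 9180 = 15314
Population now: 0–14=1465, 15–29=2546, 30–44=3783, 45–59=8752, 60–74=9979, 75+=15314
Period 3:
Births: 2546 × 0.185 = 471, 3783 × 0.082 = 310 ⇒ total 781
Group 2: 1465 × 0.978 = 1433
Group 3: 2546 × 0.967 = 2462
Group 4: 3783 × 0.968 = 3662
Group 5: 8752 × 0.968 = 8472
Group 6: 9979 × 0.925 + 15314 × 0.698 = 9231 + 10689 = 19920
Population now: 0–14=781, 15–29=1433, 30–44=2462, 45–59=3662, 60–74=8472, 75+=19920
Scenario A total after 3 periods: 36730
Scenario B projection —
Period 1:
Births: 9350 × 0.285 = 2665, 10650 × 0.082 = 873 ⇒ total 3538
Group 2: 4000 × 0.978 = 3912
Group 3: 9350 × 0.967 = 9041
Group 4: 10650 × 0.968 = 10309
Group 5: 6850 × 0.968 = 6631
Group 6: 7050 × 0.925 + 9500 × 0.698 = 6521 + 6631 = 13152
Population now: 0–14=3538, 15–29=3912, 30–44=9041, 45–59=10309, 60–74=6631, 75+=13152
Period 2:
Births: 3912 × 0.285 = 1115, 9041 × 0.082 = 741 ⇒ total 1856
Group 2: 3538 × 0.978 = 3460
Group 3: 3912 × 0.967 = 3783
Group 4: 9041 × 0.968 = 8752
Group 5: 10309 × 0.968 = 9979
Group 6: 6631 × 0.925 + 13152 × 0.698 = 6134 + 9180 = 15314
Population now: 0–14=1856, 15–29=3460, 30–44=3783, 45–59=8752, 60–74=9979, 75+=15314
Period 3:
Births: 3460 × 0.285 = 986, 3783 × 0.082 = 310 ⇒ total 1296
Group 2: 1856 × 0.978 = 1815
Group 3: 3460 × 0.967 = 3346
Group 4: 3783 × 0.968 = 3662
Group 5: 8752 × 0.968 = 8472
Group 6: 9979 × 0.925 + 15314 × 0.698 = 9231 + 10689 = 19920
Population now: 0–14=1296, 15–29=1815, 30–44=3346, 45–59=3662, 60–74=8472, 75+=19920
Scenario B total after 3 periods: 38511
Difference B − A = 38511 − 36730 = 1781

1781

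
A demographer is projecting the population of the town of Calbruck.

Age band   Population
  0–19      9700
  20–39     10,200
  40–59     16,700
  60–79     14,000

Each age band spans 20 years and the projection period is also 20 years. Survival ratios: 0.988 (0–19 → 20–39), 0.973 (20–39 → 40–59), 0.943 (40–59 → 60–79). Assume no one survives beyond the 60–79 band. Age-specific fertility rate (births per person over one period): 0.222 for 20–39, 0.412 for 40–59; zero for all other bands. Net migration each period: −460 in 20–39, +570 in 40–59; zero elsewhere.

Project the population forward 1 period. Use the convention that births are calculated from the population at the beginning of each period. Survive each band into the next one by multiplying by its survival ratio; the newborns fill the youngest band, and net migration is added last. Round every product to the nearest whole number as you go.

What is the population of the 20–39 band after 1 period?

Period 1.
Births: 10200 * 0.222 = 2264, 16700 * 0.412 = 6880 — total 9144
20–39: 9700 * 0.988 = 9584
40–59: 10200 * 0.973 = 9925
60–79: 16700 * 0.943 = 15748
Net migration: 20–39 − 460 → 9124; 40–59 + 570 → 10495
Population now: 0–19=9144, 20–39=9124, 40–59=10495, 60–79=15748

9124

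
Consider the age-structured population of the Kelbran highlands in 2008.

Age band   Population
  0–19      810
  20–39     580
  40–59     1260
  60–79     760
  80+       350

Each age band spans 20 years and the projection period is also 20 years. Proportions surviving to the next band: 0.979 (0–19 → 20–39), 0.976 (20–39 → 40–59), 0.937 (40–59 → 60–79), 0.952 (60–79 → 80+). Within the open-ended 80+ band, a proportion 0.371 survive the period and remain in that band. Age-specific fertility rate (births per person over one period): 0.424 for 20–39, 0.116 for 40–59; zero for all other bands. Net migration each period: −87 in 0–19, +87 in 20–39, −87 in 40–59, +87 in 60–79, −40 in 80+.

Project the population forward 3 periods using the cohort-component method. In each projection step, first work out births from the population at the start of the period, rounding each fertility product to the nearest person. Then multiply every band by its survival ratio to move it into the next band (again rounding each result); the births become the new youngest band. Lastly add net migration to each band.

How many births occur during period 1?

Call the groups 1 to 5, youngest first.
— Period 1 —
Births: 580 * 0.424 = 246  |  1260 * 0.116 = 146 ⇒ total 392
Group 2: 810 * 0.979 = 793
Group 3: 580 * 0.976 = 566
Group 4: 1260 * 0.937 = 1181
Group 5: 760 * 0.952 + 350 * 0.371 = 724 + 130 = 854
Net migration: Group 1 − 87 → 305; Group 2 + 87 → 880; Group 3 − 87 → 479; Group 4 + 87 → 1268; Group 5 − 40 → 814
Giving 305 / 880 / 479 / 1268 / 814.

392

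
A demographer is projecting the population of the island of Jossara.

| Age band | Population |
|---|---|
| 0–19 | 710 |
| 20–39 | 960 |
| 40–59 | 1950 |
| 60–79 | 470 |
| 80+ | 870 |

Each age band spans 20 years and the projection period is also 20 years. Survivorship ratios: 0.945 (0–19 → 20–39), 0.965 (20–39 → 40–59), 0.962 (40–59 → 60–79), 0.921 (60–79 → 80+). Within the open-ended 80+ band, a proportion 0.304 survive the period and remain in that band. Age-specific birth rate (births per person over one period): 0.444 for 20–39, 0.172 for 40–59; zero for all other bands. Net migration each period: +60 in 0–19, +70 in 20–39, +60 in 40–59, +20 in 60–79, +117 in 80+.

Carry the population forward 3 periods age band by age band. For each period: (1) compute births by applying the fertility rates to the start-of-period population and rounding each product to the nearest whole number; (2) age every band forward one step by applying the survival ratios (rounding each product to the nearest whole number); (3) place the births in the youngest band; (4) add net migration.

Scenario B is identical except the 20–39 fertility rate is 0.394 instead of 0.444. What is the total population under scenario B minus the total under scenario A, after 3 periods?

-140

Let band 1 be 0–19 through band 5 = 80+.
After projecting period 1:
Births: 960 * 0.444 = 426, 1950 * 0.172 = 335 ⇒ total 761
Band 2: 710 * 0.945 = 671
Band 3: 960 * 0.965 = 926
Band 4: 1950 * 0.962 = 1876
Band 5: 470 * 0.921 + 870 * 0.304 = 433 + 264 = 697
Net migration: Band 1 + 60 → 821; Band 2 + 70 → 741; Band 3 + 60 → 986; Band 4 + 20 → 1896; Band 5 + 117 → 814
Population now: 0–19=821, 20–39=741, 40–59=986, 60–79=1896, 80+=814
After projecting period 2:
Births: 741 * 0.444 = 329, 986 * 0.172 = 170 ⇒ total 499
Band 2: 821 * 0.945 = 776
Band 3: 741 * 0.965 = 715
Band 4: 986 * 0.962 = 949
Band 5: 1896 * 0.921 + 814 * 0.304 = 1746 + 247 = 1993
Net migration: Band 1 + 60 → 559; Band 2 + 70 → 846; Band 3 + 60 → 775; Band 4 + 20 → 969; Band 5 + 117 → 2110
Population now: 0–19=559, 20–39=846, 40–59=775, 60–79=969, 80+=2110
After projecting period 3:
Births: 846 * 0.444 = 376, 775 * 0.172 = 133 ⇒ total 509
Band 2: 559 * 0.945 = 528
Band 3: 846 * 0.965 = 816
Band 4: 775 * 0.962 = 746
Band 5: 969 * 0.921 + 2110 * 0.304 = 892 + 641 = 1533
Net migration: Band 1 + 60 → 569; Band 2 + 70 → 598; Band 3 + 60 → 876; Band 4 + 20 → 766; Band 5 + 117 → 1650
Population now: 0–19=569, 20–39=598, 40–59=876, 60–79=766, 80+=1650
Scenario A total after 3 periods: 4459
Scenario B projection —
After projecting period 1:
Births: 960 * 0.394 = 378, 1950 * 0.172 = 335 ⇒ total 713
Band 2: 710 * 0.945 = 671
Band 3: 960 * 0.965 = 926
Band 4: 1950 * 0.962 = 1876
Band 5: 470 * 0.921 + 870 * 0.304 = 433 + 264 = 697
Net migration: Band 1 + 60 → 773; Band 2 + 70 → 741; Band 3 + 60 → 986; Band 4 + 20 → 1896; Band 5 + 117 → 814
Population now: 0–19=773, 20–39=741, 40–59=986, 60–79=1896, 80+=814
After projecting period 2:
Births: 741 * 0.394 = 292, 986 * 0.172 = 170 ⇒ total 462
Band 2: 773 * 0.945 = 730
Band 3: 741 * 0.965 = 715
Band 4: 986 * 0.962 = 949
Band 5: 1896 * 0.921 + 814 * 0.304 = 1746 + 247 = 1993
Net migration: Band 1 + 60 → 522; Band 2 + 70 → 800; Band 3 + 60 → 775; Band 4 + 20 → 969; Band 5 + 117 → 2110
Population now: 0–19=522, 20–39=800, 40–59=775, 60–79=969, 80+=2110
After projecting period 3:
Births: 800 * 0.394 = 315, 775 * 0.172 = 133 ⇒ total 448
Band 2: 522 * 0.945 = 493
Band 3: 800 * 0.965 = 772
Band 4: 775 * 0.962 = 746
Band 5: 969 * 0.921 + 2110 * 0.304 = 892 + 641 = 1533
Net migration: Band 1 + 60 → 508; Band 2 + 70 → 563; Band 3 + 60 → 832; Band 4 + 20 → 766; Band 5 + 117 → 1650
Population now: 0–19=508, 20–39=563, 40–59=832, 60–79=766, 80+=1650
Scenario B total after 3 periods: 4319
Difference B − A = 4319 − 4459 = -140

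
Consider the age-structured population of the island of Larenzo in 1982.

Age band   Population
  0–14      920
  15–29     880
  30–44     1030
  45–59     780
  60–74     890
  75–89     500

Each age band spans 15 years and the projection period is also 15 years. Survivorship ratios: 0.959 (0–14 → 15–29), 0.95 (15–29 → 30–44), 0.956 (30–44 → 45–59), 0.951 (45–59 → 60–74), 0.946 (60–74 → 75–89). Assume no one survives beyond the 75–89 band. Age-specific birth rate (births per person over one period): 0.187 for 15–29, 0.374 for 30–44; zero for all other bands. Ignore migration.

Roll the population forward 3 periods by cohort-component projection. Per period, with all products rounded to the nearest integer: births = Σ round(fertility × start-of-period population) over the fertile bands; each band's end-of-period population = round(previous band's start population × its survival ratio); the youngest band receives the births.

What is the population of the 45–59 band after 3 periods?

Call the bands 1 to 6, youngest first.
— Period 1 —
Births: 880 × 0.187 = 165 ; 1030 × 0.374 = 385 ⇒ total 550
Band 2: 920 × 0.959 = 882
Band 3: 880 × 0.95 = 836
Band 4: 1030 × 0.956 = 985
Band 5: 780 × 0.951 = 742
Band 6: 890 × 0.946 = 842
→ [550, 882, 836, 985, 742, 842]
— Period 2 —
Births: 882 × 0.187 = 165 ; 836 × 0.374 = 313 ⇒ total 478
Band 2: 550 × 0.959 = 527
Band 3: 882 × 0.95 = 838
Band 4: 836 × 0.956 = 799
Band 5: 985 × 0.951 = 937
Band 6: 742 × 0.946 = 702
→ [478, 527, 838, 799, 937, 702]
— Period 3 —
Births: 527 × 0.187 = 99 ; 838 × 0.374 = 313 ⇒ total 412
Band 2: 478 × 0.959 = 458
Band 3: 527 × 0.95 = 501
Band 4: 838 × 0.956 = 801
Band 5: 799 × 0.951 = 760
Band 6: 937 × 0.946 = 886
→ [412, 458, 501, 801, 760, 886]

801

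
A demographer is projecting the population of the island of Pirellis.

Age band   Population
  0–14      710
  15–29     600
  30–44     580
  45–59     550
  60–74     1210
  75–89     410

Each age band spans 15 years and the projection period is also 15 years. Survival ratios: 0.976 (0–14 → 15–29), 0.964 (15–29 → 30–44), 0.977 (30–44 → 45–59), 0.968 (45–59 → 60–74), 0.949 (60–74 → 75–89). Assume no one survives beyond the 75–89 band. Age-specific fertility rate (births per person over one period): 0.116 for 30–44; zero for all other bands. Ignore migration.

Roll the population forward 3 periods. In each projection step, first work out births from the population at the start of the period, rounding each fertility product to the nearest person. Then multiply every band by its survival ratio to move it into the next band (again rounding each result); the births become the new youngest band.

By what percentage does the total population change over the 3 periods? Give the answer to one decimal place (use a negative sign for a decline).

(Bands numbered youngest = 1 to oldest = 6.)
— Period 1 —
Births: 580 × 0.116 = 67
Band 2: 710 × 0.976 = 693
Band 3: 600 × 0.964 = 578
Band 4: 580 × 0.977 = 567
Band 5: 550 × 0.968 = 532
Band 6: 1210 × 0.949 = 1148
Giving 67 / 693 / 578 / 567 / 532 / 1148.
— Period 2 —
Births: 578 × 0.116 = 67
Band 2: 67 × 0.976 = 65
Band 3: 693 × 0.964 = 668
Band 4: 578 × 0.977 = 565
Band 5: 567 × 0.968 = 549
Band 6: 532 × 0.949 = 505
Giving 67 / 65 / 668 / 565 / 549 / 505.
— Period 3 —
Births: 668 × 0.116 = 77
Band 2: 67 × 0.976 = 65
Band 3: 65 × 0.964 = 63
Band 4: 668 × 0.977 = 653
Band 5: 565 × 0.968 = 547
Band 6: 549 × 0.949 = 521
Giving 77 / 65 / 63 / 653 / 547 / 521.
Total: 4060 → 1926; change = -2134; percentage change = -52.6%

-52.6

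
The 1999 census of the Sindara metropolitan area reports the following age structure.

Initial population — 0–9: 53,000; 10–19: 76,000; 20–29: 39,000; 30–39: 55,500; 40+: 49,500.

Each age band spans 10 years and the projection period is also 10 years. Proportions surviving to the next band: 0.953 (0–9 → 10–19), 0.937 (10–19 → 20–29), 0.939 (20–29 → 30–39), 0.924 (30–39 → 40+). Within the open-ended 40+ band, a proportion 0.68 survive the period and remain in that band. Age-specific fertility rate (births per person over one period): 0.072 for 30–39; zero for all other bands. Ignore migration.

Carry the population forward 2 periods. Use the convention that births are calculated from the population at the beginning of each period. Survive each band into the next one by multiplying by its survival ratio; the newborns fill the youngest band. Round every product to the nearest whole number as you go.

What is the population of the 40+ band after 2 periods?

91599

Numbering the bands 1..5 from youngest to oldest:
Period 1.
Births: 55500 × 0.072 = 3996
Band 2: 53000 × 0.953 = 50509
Band 3: 76000 × 0.937 = 71212
Band 4: 39000 × 0.939 = 36621
Band 5: 55500 × 0.924 + 49500 × 0.68 = 51282 + 33660 = 84942
→ [3996, 50509, 71212, 36621, 84942]
Period 2.
Births: 36621 × 0.072 = 2637
Band 2: 3996 × 0.953 = 3808
Band 3: 50509 × 0.937 = 47327
Band 4: 71212 × 0.939 = 66868
Band 5: 36621 × 0.924 + 84942 × 0.68 = 33838 + 57761 = 91599
→ [2637, 3808, 47327, 66868, 91599]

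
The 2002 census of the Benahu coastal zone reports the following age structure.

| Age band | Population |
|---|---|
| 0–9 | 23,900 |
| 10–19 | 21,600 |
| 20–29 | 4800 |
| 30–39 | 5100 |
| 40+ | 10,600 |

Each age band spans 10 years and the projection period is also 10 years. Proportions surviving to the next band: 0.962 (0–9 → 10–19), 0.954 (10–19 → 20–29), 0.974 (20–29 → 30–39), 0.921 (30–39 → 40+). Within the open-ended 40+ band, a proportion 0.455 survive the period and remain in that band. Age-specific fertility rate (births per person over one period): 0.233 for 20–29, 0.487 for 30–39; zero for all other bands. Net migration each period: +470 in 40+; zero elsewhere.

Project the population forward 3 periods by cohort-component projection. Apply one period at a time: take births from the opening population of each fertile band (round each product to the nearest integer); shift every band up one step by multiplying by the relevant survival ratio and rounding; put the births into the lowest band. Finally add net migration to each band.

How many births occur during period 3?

Call the bands 1 to 5, youngest first.
Period 1:
Births: 4800 × 0.233 = 1118, 5100 × 0.487 = 2484 → 3602
Band 2: 23900 × 0.962 = 22992
Band 3: 21600 × 0.954 = 20606
Band 4: 4800 × 0.974 = 4675
Band 5: 5100 × 0.921 + 10600 × 0.455 = 4697 + 4823 = 9520
Net migration: Band 5 + 470 → 9990
End of period: [3602, 22992, 20606, 4675, 9990]
Period 2:
Births: 20606 × 0.233 = 4801, 4675 × 0.487 = 2277 → 7078
Band 2: 3602 × 0.962 = 3465
Band 3: 22992 × 0.954 = 21934
Band 4: 20606 × 0.974 = 20070
Band 5: 4675 × 0.921 + 9990 × 0.455 = 4306 + 4545 = 8851
Net migration: Band 5 + 470 → 9321
End of period: [7078, 3465, 21934, 20070, 9321]
Period 3:
Births: 21934 × 0.233 = 5111, 20070 × 0.487 = 9774 → 14885
Band 2: 7078 × 0.962 = 6809
Band 3: 3465 × 0.954 = 3306
Band 4: 21934 × 0.974 = 21364
Band 5: 20070 × 0.921 + 9321 × 0.455 = 18484 + 4241 = 22725
Net migration: Band 5 + 470 → 23195
End of period: [14885, 6809, 3306, 21364, 23195]

14885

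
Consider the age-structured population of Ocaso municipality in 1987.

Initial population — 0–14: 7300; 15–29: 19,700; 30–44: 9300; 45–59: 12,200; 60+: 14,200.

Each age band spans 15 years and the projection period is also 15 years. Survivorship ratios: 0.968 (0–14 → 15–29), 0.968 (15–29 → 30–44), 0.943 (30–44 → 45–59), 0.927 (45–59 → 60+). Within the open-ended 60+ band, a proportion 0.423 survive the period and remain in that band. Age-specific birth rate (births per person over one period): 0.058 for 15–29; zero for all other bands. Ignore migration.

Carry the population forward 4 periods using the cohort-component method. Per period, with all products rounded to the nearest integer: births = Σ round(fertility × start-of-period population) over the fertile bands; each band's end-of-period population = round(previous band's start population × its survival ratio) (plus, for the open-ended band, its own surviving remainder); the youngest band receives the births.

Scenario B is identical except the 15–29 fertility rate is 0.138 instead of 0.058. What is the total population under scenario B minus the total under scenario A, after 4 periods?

2319

— Period 1 —
Births: 19700 × 0.058 = 1143
15–29: 7300 × 0.968 = 7066
30–44: 19700 × 0.968 = 19070
45–59: 9300 × 0.943 = 8770
60+: 12200 × 0.927 + 14200 × 0.423 = 11309 + 6007 = 17316
Giving 1143 / 7066 / 19070 / 8770 / 17316.
— Period 2 —
Births: 7066 × 0.058 = 410
15–29: 1143 × 0.968 = 1106
30–44: 7066 × 0.968 = 6840
45–59: 19070 × 0.943 = 17983
60+: 8770 × 0.927 + 17316 × 0.423 = 8130 + 7325 = 15455
Giving 410 / 1106 / 6840 / 17983 / 15455.
— Period 3 —
Births: 1106 × 0.058 = 64
15–29: 410 × 0.968 = 397
30–44: 1106 × 0.968 = 1071
45–59: 6840 × 0.943 = 6450
60+: 17983 × 0.927 + 15455 × 0.423 = 16670 + 6537 = 23207
Giving 64 / 397 / 1071 / 6450 / 23207.
— Period 4 —
Births: 397 × 0.058 = 23
15–29: 64 × 0.968 = 62
30–44: 397 × 0.968 = 384
45–59: 1071 × 0.943 = 1010
60+: 6450 × 0.927 + 23207 × 0.423 = 5979 + 9817 = 15796
Giving 23 / 62 / 384 / 1010 / 15796.
Scenario A total after 4 periods: 17275
Scenario B projection —
— Period 1 —
Births: 19700 × 0.138 = 2719
15–29: 7300 × 0.968 = 7066
30–44: 19700 × 0.968 = 19070
45–59: 9300 × 0.943 = 8770
60+: 12200 × 0.927 + 14200 × 0.423 = 11309 + 6007 = 17316
Giving 2719 / 7066 / 19070 / 8770 / 17316.
— Period 2 —
Births: 7066 × 0.138 = 975
15–29: 2719 × 0.968 = 2632
30–44: 7066 × 0.968 = 6840
45–59: 19070 × 0.943 = 17983
60+: 8770 × 0.927 + 17316 × 0.423 = 8130 + 7325 = 15455
Giving 975 / 2632 / 6840 / 17983 / 15455.
— Period 3 —
Births: 2632 × 0.138 = 363
15–29: 975 × 0.968 = 944
30–44: 2632 × 0.968 = 2548
45–59: 6840 × 0.943 = 6450
60+: 17983 × 0.927 + 15455 × 0.423 = 16670 + 6537 = 23207
Giving 363 / 944 / 2548 / 6450 / 23207.
— Period 4 —
Births: 944 × 0.138 = 130
15–29: 363 × 0.968 = 351
30–44: 944 × 0.968 = 914
45–59: 2548 × 0.943 = 2403
60+: 6450 × 0.927 + 23207 × 0.423 = 5979 + 9817 = 15796
Giving 130 / 351 / 914 / 2403 / 15796.
Scenario B total after 4 periods: 19594
Difference B − A = 19594 − 17275 = 2319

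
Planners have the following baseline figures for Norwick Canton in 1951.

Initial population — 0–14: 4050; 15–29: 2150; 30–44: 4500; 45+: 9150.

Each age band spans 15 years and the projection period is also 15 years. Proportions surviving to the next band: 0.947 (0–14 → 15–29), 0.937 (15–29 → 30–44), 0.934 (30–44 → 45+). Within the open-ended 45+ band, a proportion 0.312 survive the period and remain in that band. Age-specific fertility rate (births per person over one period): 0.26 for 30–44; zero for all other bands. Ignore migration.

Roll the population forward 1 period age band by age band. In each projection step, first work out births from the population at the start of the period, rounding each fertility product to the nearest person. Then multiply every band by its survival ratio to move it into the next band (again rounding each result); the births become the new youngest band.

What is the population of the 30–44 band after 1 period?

2015

Numbering the groups 1..4 from youngest to oldest:
[period 1]
Births: 4500 × 0.26 = 1170
Group 2: 4050 × 0.947 = 3835
Group 3: 2150 × 0.937 = 2015
Group 4: 4500 × 0.934 + 9150 × 0.312 = 4203 + 2855 = 7058
→ [1170, 3835, 2015, 7058]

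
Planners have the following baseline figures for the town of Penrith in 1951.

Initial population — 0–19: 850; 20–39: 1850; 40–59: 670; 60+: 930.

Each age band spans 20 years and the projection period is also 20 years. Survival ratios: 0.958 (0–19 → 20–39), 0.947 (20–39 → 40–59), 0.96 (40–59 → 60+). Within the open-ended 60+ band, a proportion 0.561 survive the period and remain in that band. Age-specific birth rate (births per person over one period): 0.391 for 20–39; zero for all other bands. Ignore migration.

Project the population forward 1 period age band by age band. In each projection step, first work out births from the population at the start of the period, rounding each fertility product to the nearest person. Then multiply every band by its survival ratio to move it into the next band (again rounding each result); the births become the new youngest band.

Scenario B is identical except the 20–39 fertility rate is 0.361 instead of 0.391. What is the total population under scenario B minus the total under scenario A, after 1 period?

-55

After projecting period 1:
Births: 1850 × 0.391 = 723
20–39: 850 × 0.958 = 814
40–59: 1850 × 0.947 = 1752
60+: 670 × 0.96 + 930 × 0.561 = 643 + 522 = 1165
End of period: [723, 814, 1752, 1165]
Scenario A total after 1 period: 4454
Scenario B projection —
After projecting period 1:
Births: 1850 × 0.361 = 668
20–39: 850 × 0.958 = 814
40–59: 1850 × 0.947 = 1752
60+: 670 × 0.96 + 930 × 0.561 = 643 + 522 = 1165
End of period: [668, 814, 1752, 1165]
Scenario B total after 1 period: 4399
Difference B − A = 4399 − 4454 = -55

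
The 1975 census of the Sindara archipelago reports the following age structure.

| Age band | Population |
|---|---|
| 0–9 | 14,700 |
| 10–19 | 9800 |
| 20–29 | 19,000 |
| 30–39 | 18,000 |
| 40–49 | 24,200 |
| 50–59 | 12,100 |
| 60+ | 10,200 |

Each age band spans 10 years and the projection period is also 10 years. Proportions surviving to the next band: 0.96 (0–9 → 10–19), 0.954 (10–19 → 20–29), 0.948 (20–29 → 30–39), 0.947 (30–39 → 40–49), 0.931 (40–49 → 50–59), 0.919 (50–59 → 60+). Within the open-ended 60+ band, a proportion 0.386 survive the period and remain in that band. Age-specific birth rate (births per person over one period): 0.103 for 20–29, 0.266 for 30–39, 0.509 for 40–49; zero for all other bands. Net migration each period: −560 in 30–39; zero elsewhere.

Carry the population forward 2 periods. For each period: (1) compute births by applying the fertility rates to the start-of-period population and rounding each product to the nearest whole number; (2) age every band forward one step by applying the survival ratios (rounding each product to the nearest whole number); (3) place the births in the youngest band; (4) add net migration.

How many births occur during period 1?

19063

Period 1:
Births: 19000 * 0.103 = 1957, 18000 * 0.266 = 4788, 24200 * 0.509 = 12318 ⇒ total 19063
10–19: 14700 * 0.96 = 14112
20–29: 9800 * 0.954 = 9349
30–39: 19000 * 0.948 = 18012
40–49: 18000 * 0.947 = 17046
50–59: 24200 * 0.931 = 22530
60+: 12100 * 0.919 + 10200 * 0.386 = 11120 + 3937 = 15057
Net migration: 30–39 − 560 → 17452
Giving 19063 / 14112 / 9349 / 17452 / 17046 / 22530 / 15057.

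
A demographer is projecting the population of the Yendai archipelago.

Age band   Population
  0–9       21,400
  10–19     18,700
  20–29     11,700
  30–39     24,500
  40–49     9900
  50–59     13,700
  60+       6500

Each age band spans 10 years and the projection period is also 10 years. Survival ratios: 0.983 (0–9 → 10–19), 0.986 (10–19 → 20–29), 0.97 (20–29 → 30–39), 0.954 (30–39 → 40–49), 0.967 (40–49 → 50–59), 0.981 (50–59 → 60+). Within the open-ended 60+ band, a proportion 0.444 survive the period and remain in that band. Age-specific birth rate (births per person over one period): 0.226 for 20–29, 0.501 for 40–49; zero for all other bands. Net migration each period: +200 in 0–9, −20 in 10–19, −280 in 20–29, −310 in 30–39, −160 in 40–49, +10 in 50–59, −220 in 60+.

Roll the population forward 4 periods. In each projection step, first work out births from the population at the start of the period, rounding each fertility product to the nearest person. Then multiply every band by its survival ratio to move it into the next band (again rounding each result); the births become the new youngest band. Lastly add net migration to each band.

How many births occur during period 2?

15734

(Groups numbered youngest = 1 to oldest = 7.)
— Period 1 —
Births: 11700 * 0.226 = 2644  |  9900 * 0.501 = 4960 → total 7604
Group 2: 21400 * 0.983 = 21036
Group 3: 18700 * 0.986 = 18438
Group 4: 11700 * 0.97 = 11349
Group 5: 24500 * 0.954 = 23373
Group 6: 9900 * 0.967 = 9573
Group 7: 13700 * 0.981 + 6500 * 0.444 = 13440 + 2886 = 16326
Net migration: Group 1 + 200 → 7804; Group 2 − 20 → 21016; Group 3 − 280 → 18158; Group 4 − 310 → 11039; Group 5 − 160 → 23213; Group 6 + 10 → 9583; Group 7 − 220 → 16106
Population now: 0–9=7804, 10–19=21016, 20–29=18158, 30–39=11039, 40–49=23213, 50–59=9583, 60+=16106
— Period 2 —
Births: 18158 * 0.226 = 4104  |  23213 * 0.501 = 11630 → total 15734
Group 2: 7804 * 0.983 = 7671
Group 3: 21016 * 0.986 = 20722
Group 4: 18158 * 0.97 = 17613
Group 5: 11039 * 0.954 = 10531
Group 6: 23213 * 0.967 = 22447
Group 7: 9583 * 0.981 + 16106 * 0.444 = 9401 + 7151 = 16552
Net migration: Group 1 + 200 → 15934; Group 2 − 20 → 7651; Group 3 − 280 → 20442; Group 4 − 310 → 17303; Group 5 − 160 → 10371; Group 6 + 10 → 22457; Group 7 − 220 → 16332
Population now: 0–9=15934, 10–19=7651, 20–29=20442, 30–39=17303, 40–49=10371, 50–59=22457, 60+=16332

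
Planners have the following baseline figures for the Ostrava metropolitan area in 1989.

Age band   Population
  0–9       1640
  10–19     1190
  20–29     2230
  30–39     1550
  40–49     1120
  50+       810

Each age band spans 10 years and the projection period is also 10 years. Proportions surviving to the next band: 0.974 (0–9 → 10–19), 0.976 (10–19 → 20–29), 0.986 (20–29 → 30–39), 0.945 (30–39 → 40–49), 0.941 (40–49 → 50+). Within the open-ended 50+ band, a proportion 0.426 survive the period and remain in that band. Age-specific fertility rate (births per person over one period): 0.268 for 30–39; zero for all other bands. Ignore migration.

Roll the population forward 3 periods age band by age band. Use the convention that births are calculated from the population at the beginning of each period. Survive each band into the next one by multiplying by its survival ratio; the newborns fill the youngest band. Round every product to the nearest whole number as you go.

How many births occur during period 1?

415

Let band 1 be 0–9 through band 6 = 50+.
Period 1.
Births: 1550 * 0.268 = 415
Band 2: 1640 * 0.974 = 1597
Band 3: 1190 * 0.976 = 1161
Band 4: 2230 * 0.986 = 2199
Band 5: 1550 * 0.945 = 1465
Band 6: 1120 * 0.941 + 810 * 0.426 = 1054 + 345 = 1399
End of period: [415, 1597, 1161, 2199, 1465, 1399]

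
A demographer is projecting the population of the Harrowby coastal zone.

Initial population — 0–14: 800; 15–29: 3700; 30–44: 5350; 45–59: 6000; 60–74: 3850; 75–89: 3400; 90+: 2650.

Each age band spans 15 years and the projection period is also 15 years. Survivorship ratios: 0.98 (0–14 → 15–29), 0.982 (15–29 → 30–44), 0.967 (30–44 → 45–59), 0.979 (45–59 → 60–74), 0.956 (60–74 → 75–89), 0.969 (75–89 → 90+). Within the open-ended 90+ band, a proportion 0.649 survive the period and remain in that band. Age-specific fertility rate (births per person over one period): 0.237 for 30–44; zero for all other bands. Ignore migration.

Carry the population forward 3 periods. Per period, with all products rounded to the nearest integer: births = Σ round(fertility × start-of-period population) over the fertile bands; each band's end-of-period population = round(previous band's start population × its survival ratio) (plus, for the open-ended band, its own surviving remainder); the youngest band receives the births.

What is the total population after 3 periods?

21141

Period 1.
Births: 5350 × 0.237 = 1268
15–29: 800 × 0.98 = 784
30–44: 3700 × 0.982 = 3633
45–59: 5350 × 0.967 = 5173
60–74: 6000 × 0.979 = 5874
75–89: 3850 × 0.956 = 3681
90+: 3400 × 0.969 + 2650 × 0.649 = 3295 + 1720 = 5015
→ [1268, 784, 3633, 5173, 5874, 3681, 5015]
Period 2.
Births: 3633 × 0.237 = 861
15–29: 1268 × 0.98 = 1243
30–44: 784 × 0.982 = 770
45–59: 3633 × 0.967 = 3513
60–74: 5173 × 0.979 = 5064
75–89: 5874 × 0.956 = 5616
90+: 3681 × 0.969 + 5015 × 0.649 = 3567 + 3255 = 6822
→ [861, 1243, 770, 3513, 5064, 5616, 6822]
Period 3.
Births: 770 × 0.237 = 182
15–29: 861 × 0.98 = 844
30–44: 1243 × 0.982 = 1221
45–59: 770 × 0.967 = 745
60–74: 3513 × 0.979 = 3439
75–89: 5064 × 0.956 = 4841
90+: 5616 × 0.969 + 6822 × 0.649 = 5442 + 4427 = 9869
→ [182, 844, 1221, 745, 3439, 4841, 9869]
Total after period 3: 182 + 844 + 1221 + 745 + 3439 + 4841 + 9869 = 21141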